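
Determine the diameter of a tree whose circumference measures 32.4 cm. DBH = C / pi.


DBH = C / pi = 32.4 / 3.141593 = 10.3132 ≈ 10.31 cm

10.31 cm


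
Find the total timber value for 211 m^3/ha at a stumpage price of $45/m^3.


Value = 211 * 45 = $9495/ha

$9495/ha


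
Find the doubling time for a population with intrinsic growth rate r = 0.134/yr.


td = ln(2) / 0.134 = 0.693147 / 0.134 = 5.17274 ≈ 5.2 years

5.2 years


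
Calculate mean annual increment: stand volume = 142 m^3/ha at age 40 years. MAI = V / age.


MAI = 142 / 40 = 3.55 m^3/ha/yr

3.55 m^3/ha/yr


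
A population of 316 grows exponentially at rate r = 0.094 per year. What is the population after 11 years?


r*t = 0.094 * 11 = 1.034
exp(1.034) = 2.81229
N = 316 * 2.81229 = 888.684 ≈ 889

889


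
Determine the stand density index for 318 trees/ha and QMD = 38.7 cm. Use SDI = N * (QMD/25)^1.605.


QMD/25 = 38.7/25 = 1.548
(1.548)^1.605 = exp(1.605 * ln(1.548)) = exp(1.605 * 0.436964) = exp(0.701327) = 2.01643
SDI = 318 * 2.01643 = 641.225 ≈ 641

641


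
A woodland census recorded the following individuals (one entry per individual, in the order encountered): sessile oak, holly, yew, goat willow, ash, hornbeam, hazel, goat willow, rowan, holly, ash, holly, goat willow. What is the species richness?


Total individuals logged = 13
Distinct species (count of individuals): sessile oak (1), holly (3), yew (1), goat willow (3), ash (2), hornbeam (1), hazel (1), rowan (1)
Species richness = number of distinct species = 8

8


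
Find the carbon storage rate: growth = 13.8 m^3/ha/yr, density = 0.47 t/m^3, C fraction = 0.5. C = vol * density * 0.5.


C = 13.8 * 0.47 * 0.5 = 3.243 ≈ 3.24 t C/ha/yr

3.24 t C/ha/yr


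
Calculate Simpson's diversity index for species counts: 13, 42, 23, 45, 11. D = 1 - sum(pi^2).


Total N = 13 + 42 + 23 + 45 + 11 = 134
Per-species terms:
  p = 13/134 = 0.097015; p^2 = 0.097015^2 = 0.009412
  p = 42/134 = 0.313433; p^2 = 0.313433^2 = 0.098240
  p = 23/134 = 0.171642; p^2 = 0.171642^2 = 0.029461
  p = 45/134 = 0.335821; p^2 = 0.335821^2 = 0.112776
  p = 11/134 = 0.082090; p^2 = 0.082090^2 = 0.006739
sum(p^2) = 0.009412 + 0.098240 + 0.029461 + 0.112776 + 0.006739 = 0.256628
D = 1 - 0.256628 = 0.743372 ≈ 0.7434

0.7434


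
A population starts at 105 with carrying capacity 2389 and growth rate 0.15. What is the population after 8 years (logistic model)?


(K - N0)/N0 = (2389 - 105)/105 = 2284/105 = 21.7524
r*t = 0.15 * 8 = 1.2; exp(-1.2) = 0.301194
21.7524 * 0.301194 = 6.55169
1 + 6.55169 = 7.55169
N = 2389 / 7.55169 = 316.353 ≈ 316

316


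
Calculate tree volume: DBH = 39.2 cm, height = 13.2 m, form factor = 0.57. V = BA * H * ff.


(D/200)^2 = (39.2/200)^2 = 0.196^2 = 0.038416
BA = 3.141593 * 0.038416 = 0.120687 m^2
V = 0.120687 * 13.2 * 0.57 = 0.908049 ≈ 0.908 m^3

0.908 m^3


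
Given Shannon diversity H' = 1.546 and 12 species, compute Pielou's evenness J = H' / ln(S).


ln(12) = 2.48491
J = H' / ln(S) = 1.546 / 2.48491 = 0.622155 ≈ 0.6222

0.6222


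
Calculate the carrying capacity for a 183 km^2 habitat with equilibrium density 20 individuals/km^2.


K = 20 * 183 = 3660 individuals

3660 individuals


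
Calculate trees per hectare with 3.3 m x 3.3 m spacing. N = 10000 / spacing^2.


N = 10000 / 3.3^2 = 10000 / 10.89 = 918.274 ≈ 918 trees/ha

918 trees/ha


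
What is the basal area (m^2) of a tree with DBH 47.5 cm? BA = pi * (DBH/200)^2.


D/200 = 47.5/200 = 0.2375 m
(D/200)^2 = 0.2375^2 = 0.05640625
BA = 3.141593 * 0.05640625 = 0.177205 ≈ 0.1772 m^2

0.1772 m^2


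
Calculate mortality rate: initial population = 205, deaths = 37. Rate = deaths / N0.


Mortality rate = 37 / 205 = 0.180488 ≈ 0.1805

0.1805


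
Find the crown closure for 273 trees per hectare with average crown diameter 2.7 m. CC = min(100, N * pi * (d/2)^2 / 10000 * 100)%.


(d/2)^2 = (2.7/2)^2 = 1.35^2 = 1.8225
Crown area = 3.141593 * 1.8225 = 5.72555 m^2
N * area / 10000 * 100 = 273 * 5.72555 / 10000 * 100 = 15.6308
CC = min(100, 15.6308) = 15.6308 ≈ 15.6%

15.6%


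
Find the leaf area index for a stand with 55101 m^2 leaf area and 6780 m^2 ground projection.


LAI = 55101 / 6780 = 8.1270 ≈ 8.13

8.13


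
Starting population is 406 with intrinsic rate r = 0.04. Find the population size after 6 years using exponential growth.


r*t = 0.04 * 6 = 0.24
exp(0.24) = 1.27125
N = 406 * 1.27125 = 516.128 ≈ 516

516


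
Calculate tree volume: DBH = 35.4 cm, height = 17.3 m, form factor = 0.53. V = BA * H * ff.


(D/200)^2 = (35.4/200)^2 = 0.177^2 = 0.031329
BA = 3.141593 * 0.031329 = 0.0984230 m^2
V = 0.0984230 * 17.3 * 0.53 = 0.902440 ≈ 0.902 m^3

0.902 m^3


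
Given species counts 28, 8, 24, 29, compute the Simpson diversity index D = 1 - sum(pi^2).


Total N = 28 + 8 + 24 + 29 = 89
Per-species terms:
  p = 28/89 = 0.314607; p^2 = 0.314607^2 = 0.098978
  p = 8/89 = 0.089888; p^2 = 0.089888^2 = 0.008080
  p = 24/89 = 0.269663; p^2 = 0.269663^2 = 0.072718
  p = 29/89 = 0.325843; p^2 = 0.325843^2 = 0.106174
sum(p^2) = 0.098978 + 0.008080 + 0.072718 + 0.106174 = 0.285950
D = 1 - 0.285950 = 0.714050 ≈ 0.7141

0.7141


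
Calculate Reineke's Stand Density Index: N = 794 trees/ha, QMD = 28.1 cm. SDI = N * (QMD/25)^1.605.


QMD/25 = 28.1/25 = 1.124
(1.124)^1.605 = exp(1.605 * ln(1.124)) = exp(1.605 * 0.116894) = exp(0.187615) = 1.20637
SDI = 794 * 1.20637 = 957.858 ≈ 958

958


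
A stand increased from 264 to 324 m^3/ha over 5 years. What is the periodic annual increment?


PAI = (V2 - V1) / period = (324 - 264) / 5 = 60 / 5 = 12.00 m^3/ha/yr

12.00 m^3/ha/yr


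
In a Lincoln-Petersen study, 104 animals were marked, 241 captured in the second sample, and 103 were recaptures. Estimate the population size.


N = M * C / R = 104 * 241 / 103 = 25064 / 103 = 243.34 ≈ 243

243 individuals


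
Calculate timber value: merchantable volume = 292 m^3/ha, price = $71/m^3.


Value = 292 * 71 = $20732/ha

$20732/ha


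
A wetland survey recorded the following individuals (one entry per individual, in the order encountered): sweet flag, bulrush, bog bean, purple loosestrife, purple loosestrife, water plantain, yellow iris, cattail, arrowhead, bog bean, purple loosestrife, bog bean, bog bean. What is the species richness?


Total individuals logged = 13
Distinct species (count of individuals): sweet flag (1), bulrush (1), bog bean (4), purple loosestrife (3), water plantain (1), yellow iris (1), cattail (1), arrowhead (1)
Species richness = number of distinct species = 8

8


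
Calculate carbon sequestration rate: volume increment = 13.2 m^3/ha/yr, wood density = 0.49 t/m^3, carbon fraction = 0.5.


C = 13.2 * 0.49 * 0.5 = 3.234 ≈ 3.23 t C/ha/yr

3.23 t C/ha/yr


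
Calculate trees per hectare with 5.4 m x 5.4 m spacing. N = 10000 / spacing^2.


N = 10000 / 5.4^2 = 10000 / 29.16 = 342.936 ≈ 343 trees/ha

343 trees/ha


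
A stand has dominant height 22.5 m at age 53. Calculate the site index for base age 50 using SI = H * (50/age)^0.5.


50/53 = 0.943396
(0.943396)^0.5 = 0.971286
SI = 22.5 * 0.971286 = 21.8539 ≈ 21.9 m

21.9 m


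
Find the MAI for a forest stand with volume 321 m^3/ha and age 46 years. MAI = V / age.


MAI = 321 / 46 = 6.9783 ≈ 6.98 m^3/ha/yr

6.98 m^3/ha/yr


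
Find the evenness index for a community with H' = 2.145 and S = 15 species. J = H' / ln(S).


ln(15) = 2.70805
J = H' / ln(S) = 2.145 / 2.70805 = 0.792083 ≈ 0.7921

0.7921


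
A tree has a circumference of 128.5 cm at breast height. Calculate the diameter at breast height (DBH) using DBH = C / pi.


DBH = C / pi = 128.5 / 3.141593 = 40.9028 ≈ 40.90 cm

40.90 cm


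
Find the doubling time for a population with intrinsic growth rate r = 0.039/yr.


td = ln(2) / 0.039 = 0.693147 / 0.039 = 17.7730 ≈ 17.8 years

17.8 years


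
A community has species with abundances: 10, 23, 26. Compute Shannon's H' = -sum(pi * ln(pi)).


Total N = 10 + 23 + 26 = 59
Per-species terms:
  p = 10/59 = 0.169492; ln(p) = -1.774950; p*ln(p) = 0.169492 * (-1.774950) = -0.300840
  p = 23/59 = 0.389831; ln(p) = -0.942042; p*ln(p) = 0.389831 * (-0.942042) = -0.367237
  p = 26/59 = 0.440678; ln(p) = -0.819441; p*ln(p) = 0.440678 * (-0.819441) = -0.361110
sum(p*ln(p)) = (-0.300840) + (-0.367237) + (-0.361110) = -1.029187
H' = -(-1.029187) = 1.029187 ≈ 1.0292

1.0292


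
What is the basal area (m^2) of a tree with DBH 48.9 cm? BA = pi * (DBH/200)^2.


D/200 = 48.9/200 = 0.2445 m
(D/200)^2 = 0.2445^2 = 0.05978025
BA = 3.141593 * 0.05978025 = 0.187805 ≈ 0.1878 m^2

0.1878 m^2


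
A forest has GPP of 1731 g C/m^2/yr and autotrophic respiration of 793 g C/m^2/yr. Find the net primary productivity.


NPP = GPP - Ra = 1731 - 793 = 938 g C/m^2/yr

938 g C/m^2/yr


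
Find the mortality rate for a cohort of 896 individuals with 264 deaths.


Mortality rate = 264 / 896 = 0.294643 ≈ 0.2946

0.2946


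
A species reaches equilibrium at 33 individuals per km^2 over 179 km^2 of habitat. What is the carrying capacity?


K = 33 * 179 = 5907 individuals

5907 individuals


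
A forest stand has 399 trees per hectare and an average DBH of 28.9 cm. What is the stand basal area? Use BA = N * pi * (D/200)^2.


(D/200)^2 = (28.9/200)^2 = 0.1445^2 = 0.02088025
Individual BA = 3.141593 * 0.02088025 = 0.0655972 m^2
Stand BA = 399 * 0.0655972 = 26.1733 ≈ 26.17 m^2/ha

26.17 m^2/ha


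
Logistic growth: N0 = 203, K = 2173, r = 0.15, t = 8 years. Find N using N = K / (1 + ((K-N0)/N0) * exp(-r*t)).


(K - N0)/N0 = (2173 - 203)/203 = 1970/203 = 9.70443
r*t = 0.15 * 8 = 1.2; exp(-1.2) = 0.301194
9.70443 * 0.301194 = 2.92292
1 + 2.92292 = 3.92292
N = 2173 / 3.92292 = 553.924 ≈ 554

554


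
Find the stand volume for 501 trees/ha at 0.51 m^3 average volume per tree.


V_stand = 501 * 0.51 = 255.51 ≈ 255.5 m^3/ha

255.5 m^3/ha


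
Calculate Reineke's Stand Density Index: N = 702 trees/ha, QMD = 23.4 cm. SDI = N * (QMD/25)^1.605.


QMD/25 = 23.4/25 = 0.936
(0.936)^1.605 = exp(1.605 * ln(0.936)) = exp(1.605 * (-0.0661398)) = exp(-0.106154) = 0.899286
SDI = 702 * 0.899286 = 631.299 ≈ 631

631


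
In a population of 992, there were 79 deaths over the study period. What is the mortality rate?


Mortality rate = 79 / 992 = 0.079637 ≈ 0.0796

0.0796


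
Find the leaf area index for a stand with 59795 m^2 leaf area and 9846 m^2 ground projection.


LAI = 59795 / 9846 = 6.0730 ≈ 6.07

6.07


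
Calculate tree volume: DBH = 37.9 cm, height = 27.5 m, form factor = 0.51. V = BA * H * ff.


(D/200)^2 = (37.9/200)^2 = 0.1895^2 = 0.03591025
BA = 3.141593 * 0.03591025 = 0.112815 m^2
V = 0.112815 * 27.5 * 0.51 = 1.58223 ≈ 1.582 m^3

1.582 m^3


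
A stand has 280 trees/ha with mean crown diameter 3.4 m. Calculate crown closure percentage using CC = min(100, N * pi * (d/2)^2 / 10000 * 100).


(d/2)^2 = (3.4/2)^2 = 1.7^2 = 2.89
Crown area = 3.141593 * 2.89 = 9.07920 m^2
N * area / 10000 * 100 = 280 * 9.07920 / 10000 * 100 = 25.4218
CC = min(100, 25.4218) = 25.4218 ≈ 25.4%

25.4%


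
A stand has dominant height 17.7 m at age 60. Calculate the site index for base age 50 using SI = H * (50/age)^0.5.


50/60 = 0.833333
(0.833333)^0.5 = 0.912871
SI = 17.7 * 0.912871 = 16.1578 ≈ 16.2 m

16.2 m


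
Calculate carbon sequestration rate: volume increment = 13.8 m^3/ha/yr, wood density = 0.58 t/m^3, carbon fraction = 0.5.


C = 13.8 * 0.58 * 0.5 = 4.002 ≈ 4.00 t C/ha/yr

4.00 t C/ha/yr


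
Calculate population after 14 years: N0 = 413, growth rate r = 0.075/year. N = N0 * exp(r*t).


r*t = 0.075 * 14 = 1.05
exp(1.05) = 2.85765
N = 413 * 2.85765 = 1180.21 ≈ 1180

1180


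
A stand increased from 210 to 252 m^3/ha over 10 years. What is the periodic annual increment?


PAI = (V2 - V1) / period = (252 - 210) / 10 = 42 / 10 = 4.20 m^3/ha/yr

4.20 m^3/ha/yr


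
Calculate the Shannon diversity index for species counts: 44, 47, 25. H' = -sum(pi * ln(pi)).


Total N = 44 + 47 + 25 = 116
Per-species terms:
  p = 44/116 = 0.379310; ln(p) = -0.969401; p*ln(p) = 0.379310 * (-0.969401) = -0.367703
  p = 47/116 = 0.405172; ln(p) = -0.903444; p*ln(p) = 0.405172 * (-0.903444) = -0.366050
  p = 25/116 = 0.215517; ln(p) = -1.534715; p*ln(p) = 0.215517 * (-1.534715) = -0.330757
sum(p*ln(p)) = (-0.367703) + (-0.366050) + (-0.330757) = -1.064510
H' = -(-1.064510) = 1.064510 ≈ 1.0645

1.0645


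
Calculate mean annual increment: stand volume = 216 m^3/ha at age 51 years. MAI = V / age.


MAI = 216 / 51 = 4.2353 ≈ 4.24 m^3/ha/yr

4.24 m^3/ha/yr


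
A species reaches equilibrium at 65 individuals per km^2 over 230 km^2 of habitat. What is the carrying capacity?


K = 65 * 230 = 14950 individuals

14950 individuals


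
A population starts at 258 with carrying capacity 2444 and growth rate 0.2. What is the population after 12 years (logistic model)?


(K - N0)/N0 = (2444 - 258)/258 = 2186/258 = 8.47287
r*t = 0.2 * 12 = 2.4; exp(-2.4) = 0.0907180
8.47287 * 0.0907180 = 0.768642
1 + 0.768642 = 1.76864
N = 2444 / 1.76864 = 1381.85 ≈ 1382

1382


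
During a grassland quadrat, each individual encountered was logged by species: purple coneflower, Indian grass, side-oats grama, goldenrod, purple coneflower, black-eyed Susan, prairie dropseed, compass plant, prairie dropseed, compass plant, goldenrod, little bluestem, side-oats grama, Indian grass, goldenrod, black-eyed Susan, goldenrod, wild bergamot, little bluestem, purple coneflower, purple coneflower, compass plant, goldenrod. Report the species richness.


Total individuals logged = 23
Distinct species (count of individuals): purple coneflower (4), Indian grass (2), side-oats grama (2), goldenrod (5), black-eyed Susan (2), prairie dropseed (2), compass plant (3), little bluestem (2), wild bergamot (1)
Species richness = number of distinct species = 9

9


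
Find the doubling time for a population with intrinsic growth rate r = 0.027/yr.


td = ln(2) / 0.027 = 0.693147 / 0.027 = 25.6721 ≈ 25.7 years

25.7 years


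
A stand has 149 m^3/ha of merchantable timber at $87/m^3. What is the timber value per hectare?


Value = 149 * 87 = $12963/ha

$12963/ha


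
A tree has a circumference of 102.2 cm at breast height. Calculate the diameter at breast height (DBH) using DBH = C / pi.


DBH = C / pi = 102.2 / 3.141593 = 32.5313 ≈ 32.53 cm

32.53 cm


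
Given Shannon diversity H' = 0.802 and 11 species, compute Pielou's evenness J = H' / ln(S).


ln(11) = 2.39790
J = H' / ln(S) = 0.802 / 2.39790 = 0.334459 ≈ 0.3345

0.3345


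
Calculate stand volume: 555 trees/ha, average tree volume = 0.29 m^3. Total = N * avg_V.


V_stand = 555 * 0.29 = 160.95 ≈ 161.0 m^3/ha

161.0 m^3/ha


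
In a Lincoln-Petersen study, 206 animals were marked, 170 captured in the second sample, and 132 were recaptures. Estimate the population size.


N = M * C / R = 206 * 170 / 132 = 35020 / 132 = 265.30 ≈ 265

265 individuals


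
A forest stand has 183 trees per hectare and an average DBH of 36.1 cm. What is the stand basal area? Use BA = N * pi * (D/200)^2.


(D/200)^2 = (36.1/200)^2 = 0.1805^2 = 0.03258025
Individual BA = 3.141593 * 0.03258025 = 0.102354 m^2
Stand BA = 183 * 0.102354 = 18.7308 ≈ 18.73 m^2/ha

18.73 m^2/ha


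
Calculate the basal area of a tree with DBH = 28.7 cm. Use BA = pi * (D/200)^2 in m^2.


D/200 = 28.7/200 = 0.1435 m
(D/200)^2 = 0.1435^2 = 0.02059225
BA = 3.141593 * 0.02059225 = 0.0646925 ≈ 0.0647 m^2

0.0647 m^2


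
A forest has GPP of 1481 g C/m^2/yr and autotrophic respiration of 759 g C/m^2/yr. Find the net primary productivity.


NPP = GPP - Ra = 1481 - 759 = 722 g C/m^2/yr

722 g C/m^2/yr


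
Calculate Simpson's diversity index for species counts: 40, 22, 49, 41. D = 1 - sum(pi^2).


Total N = 40 + 22 + 49 + 41 = 152
Per-species terms:
  p = 40/152 = 0.263158; p^2 = 0.263158^2 = 0.069252
  p = 22/152 = 0.144737; p^2 = 0.144737^2 = 0.020949
  p = 49/152 = 0.322368; p^2 = 0.322368^2 = 0.103921
  p = 41/152 = 0.269737; p^2 = 0.269737^2 = 0.072758
sum(p^2) = 0.069252 + 0.020949 + 0.103921 + 0.072758 = 0.266880
D = 1 - 0.266880 = 0.733120 ≈ 0.7331

0.7331


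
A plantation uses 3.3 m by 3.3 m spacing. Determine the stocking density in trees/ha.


N = 10000 / 3.3^2 = 10000 / 10.89 = 918.274 ≈ 918 trees/ha

918 trees/ha


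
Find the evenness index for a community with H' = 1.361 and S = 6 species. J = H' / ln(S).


ln(6) = 1.79176
J = H' / ln(S) = 1.361 / 1.79176 = 0.759588 ≈ 0.7596

0.7596


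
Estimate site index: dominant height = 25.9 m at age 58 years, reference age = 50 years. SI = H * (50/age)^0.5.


50/58 = 0.862069
(0.862069)^0.5 = 0.928477
SI = 25.9 * 0.928477 = 24.0476 ≈ 24.0 m

24.0 m


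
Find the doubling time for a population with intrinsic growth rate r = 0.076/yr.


td = ln(2) / 0.076 = 0.693147 / 0.076 = 9.12036 ≈ 9.1 years

9.1 years


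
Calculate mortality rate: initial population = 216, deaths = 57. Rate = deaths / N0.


Mortality rate = 57 / 216 = 0.263889 ≈ 0.2639

0.2639


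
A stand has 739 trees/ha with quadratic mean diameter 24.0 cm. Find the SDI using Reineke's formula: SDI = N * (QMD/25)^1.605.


QMD/25 = 24.0/25 = 0.96
(0.96)^1.605 = exp(1.605 * ln(0.96)) = exp(1.605 * (-0.0408220)) = exp(-0.0655193) = 0.936581
SDI = 739 * 0.936581 = 692.133 ≈ 692

692


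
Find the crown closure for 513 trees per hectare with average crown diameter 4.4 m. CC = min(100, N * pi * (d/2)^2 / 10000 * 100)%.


(d/2)^2 = (4.4/2)^2 = 2.2^2 = 4.84
Crown area = 3.141593 * 4.84 = 15.2053 m^2
N * area / 10000 * 100 = 513 * 15.2053 / 10000 * 100 = 78.0032
CC = min(100, 78.0032) = 78.0032 ≈ 78.0%

78.0%


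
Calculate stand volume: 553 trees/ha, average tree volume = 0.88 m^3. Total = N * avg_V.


V_stand = 553 * 0.88 = 486.64 ≈ 486.6 m^3/ha

486.6 m^3/ha


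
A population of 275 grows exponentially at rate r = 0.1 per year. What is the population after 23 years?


r*t = 0.1 * 23 = 2.3
exp(2.3) = 9.97418
N = 275 * 9.97418 = 2742.90 ≈ 2743

2743


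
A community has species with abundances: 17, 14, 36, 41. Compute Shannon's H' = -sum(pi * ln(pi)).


Total N = 17 + 14 + 36 + 41 = 108
Per-species terms:
  p = 17/108 = 0.157407; ln(p) = -1.848920; p*ln(p) = 0.157407 * (-1.848920) = -0.291033
  p = 14/108 = 0.129630; ln(p) = -2.043071; p*ln(p) = 0.129630 * (-2.043071) = -0.264843
  p = 36/108 = 0.333333; ln(p) = -1.098613; p*ln(p) = 0.333333 * (-1.098613) = -0.366204
  p = 41/108 = 0.379630; ln(p) = -0.968558; p*ln(p) = 0.379630 * (-0.968558) = -0.367694
sum(p*ln(p)) = (-0.291033) + (-0.264843) + (-0.366204) + (-0.367694) = -1.289774
H' = -(-1.289774) = 1.289774 ≈ 1.2898

1.2898


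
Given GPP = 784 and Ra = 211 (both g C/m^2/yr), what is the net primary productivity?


NPP = GPP - Ra = 784 - 211 = 573 g C/m^2/yr

573 g C/m^2/yr


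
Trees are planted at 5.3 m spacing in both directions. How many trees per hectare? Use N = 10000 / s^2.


N = 10000 / 5.3^2 = 10000 / 28.09 = 355.999 ≈ 356 trees/ha

356 trees/ha


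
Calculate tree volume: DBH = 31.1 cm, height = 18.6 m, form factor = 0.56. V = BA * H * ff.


(D/200)^2 = (31.1/200)^2 = 0.1555^2 = 0.02418025
BA = 3.141593 * 0.02418025 = 0.0759645 m^2
V = 0.0759645 * 18.6 * 0.56 = 0.791246 ≈ 0.791 m^3

0.791 m^3


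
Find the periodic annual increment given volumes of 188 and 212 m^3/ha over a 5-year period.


PAI = (V2 - V1) / period = (212 - 188) / 5 = 24 / 5 = 4.80 m^3/ha/yr

4.80 m^3/ha/yr


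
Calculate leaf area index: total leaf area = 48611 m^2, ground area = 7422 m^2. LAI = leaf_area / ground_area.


LAI = 48611 / 7422 = 6.5496 ≈ 6.55

6.55


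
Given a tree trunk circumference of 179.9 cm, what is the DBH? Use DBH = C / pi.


DBH = C / pi = 179.9 / 3.141593 = 57.2639 ≈ 57.26 cm

57.26 cm


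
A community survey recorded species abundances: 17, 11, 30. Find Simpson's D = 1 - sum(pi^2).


Total N = 17 + 11 + 30 = 58
Per-species terms:
  p = 17/58 = 0.293103; p^2 = 0.293103^2 = 0.085909
  p = 11/58 = 0.189655; p^2 = 0.189655^2 = 0.035969
  p = 30/58 = 0.517241; p^2 = 0.517241^2 = 0.267538
sum(p^2) = 0.085909 + 0.035969 + 0.267538 = 0.389416
D = 1 - 0.389416 = 0.610584 ≈ 0.6106

0.6106


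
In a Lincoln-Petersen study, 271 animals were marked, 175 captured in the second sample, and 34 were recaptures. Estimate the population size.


N = M * C / R = 271 * 175 / 34 = 47425 / 34 = 1394.85 ≈ 1395

1395 individuals


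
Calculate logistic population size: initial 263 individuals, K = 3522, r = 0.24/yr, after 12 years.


(K - N0)/N0 = (3522 - 263)/263 = 3259/263 = 12.3916
r*t = 0.24 * 12 = 2.88; exp(-2.88) = 0.0561348
12.3916 * 0.0561348 = 0.695600
1 + 0.695600 = 1.69560
N = 3522 / 1.69560 = 2077.14 ≈ 2077

2077


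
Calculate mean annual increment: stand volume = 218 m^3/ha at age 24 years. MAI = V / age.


MAI = 218 / 24 = 9.0833 ≈ 9.08 m^3/ha/yr

9.08 m^3/ha/yr


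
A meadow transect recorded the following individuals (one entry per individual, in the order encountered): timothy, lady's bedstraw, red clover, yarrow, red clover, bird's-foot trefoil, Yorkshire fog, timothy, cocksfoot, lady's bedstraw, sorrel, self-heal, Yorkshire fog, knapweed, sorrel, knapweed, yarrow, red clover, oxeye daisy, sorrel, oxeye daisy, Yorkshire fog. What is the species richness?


Total individuals logged = 22
Distinct species (count of individuals): timothy (2), lady's bedstraw (2), red clover (3), yarrow (2), bird's-foot trefoil (1), Yorkshire fog (3), cocksfoot (1), sorrel (3), self-heal (1), knapweed (2), oxeye daisy (2)
Species richness = number of distinct species = 11

11


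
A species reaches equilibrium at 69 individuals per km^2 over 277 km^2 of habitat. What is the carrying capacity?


K = 69 * 277 = 19113 individuals

19113 individuals


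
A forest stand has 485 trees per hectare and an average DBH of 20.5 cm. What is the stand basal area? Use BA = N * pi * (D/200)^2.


(D/200)^2 = (20.5/200)^2 = 0.1025^2 = 0.01050625
Individual BA = 3.141593 * 0.01050625 = 0.0330064 m^2
Stand BA = 485 * 0.0330064 = 16.0081 ≈ 16.01 m^2/ha

16.01 m^2/ha


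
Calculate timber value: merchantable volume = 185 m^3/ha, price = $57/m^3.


Value = 185 * 57 = $10545/ha

$10545/ha


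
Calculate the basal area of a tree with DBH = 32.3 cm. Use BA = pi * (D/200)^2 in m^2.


D/200 = 32.3/200 = 0.1615 m
(D/200)^2 = 0.1615^2 = 0.02608225
BA = 3.141593 * 0.02608225 = 0.0819398 ≈ 0.0819 m^2

0.0819 m^2


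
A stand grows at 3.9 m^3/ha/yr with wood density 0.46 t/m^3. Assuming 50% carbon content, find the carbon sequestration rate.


C = 3.9 * 0.46 * 0.5 = 0.897 ≈ 0.90 t C/ha/yr

0.90 t C/ha/yr


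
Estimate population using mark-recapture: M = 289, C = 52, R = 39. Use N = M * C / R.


N = M * C / R = 289 * 52 / 39 = 15028 / 39 = 385.33 ≈ 385

385 individuals


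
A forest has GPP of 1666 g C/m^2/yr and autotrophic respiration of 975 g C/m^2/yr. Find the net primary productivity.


NPP = GPP - Ra = 1666 - 975 = 691 g C/m^2/yr

691 g C/m^2/yr


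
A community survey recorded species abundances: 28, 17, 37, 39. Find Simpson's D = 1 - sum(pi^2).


Total N = 28 + 17 + 37 + 39 = 121
Per-species terms:
  p = 28/121 = 0.231405; p^2 = 0.231405^2 = 0.053548
  p = 17/121 = 0.140496; p^2 = 0.140496^2 = 0.019739
  p = 37/121 = 0.305785; p^2 = 0.305785^2 = 0.093504
  p = 39/121 = 0.322314; p^2 = 0.322314^2 = 0.103886
sum(p^2) = 0.053548 + 0.019739 + 0.093504 + 0.103886 = 0.270677
D = 1 - 0.270677 = 0.729323 ≈ 0.7293

0.7293


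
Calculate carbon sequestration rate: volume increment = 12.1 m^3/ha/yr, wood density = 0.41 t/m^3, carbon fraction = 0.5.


C = 12.1 * 0.41 * 0.5 = 2.4805 ≈ 2.48 t C/ha/yr

2.48 t C/ha/yr


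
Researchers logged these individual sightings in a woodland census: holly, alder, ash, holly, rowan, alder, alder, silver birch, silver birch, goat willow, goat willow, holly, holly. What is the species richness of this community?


Total individuals logged = 13
Distinct species (count of individuals): holly (4), alder (3), ash (1), rowan (1), silver birch (2), goat willow (2)
Species richness = number of distinct species = 6

6


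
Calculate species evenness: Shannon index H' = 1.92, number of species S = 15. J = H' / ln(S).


ln(15) = 2.70805
J = H' / ln(S) = 1.92 / 2.70805 = 0.708997 ≈ 0.7090

0.7090


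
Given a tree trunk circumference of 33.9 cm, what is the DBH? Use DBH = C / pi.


DBH = C / pi = 33.9 / 3.141593 = 10.7907 ≈ 10.79 cm

10.79 cm


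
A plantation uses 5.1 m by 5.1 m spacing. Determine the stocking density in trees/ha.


N = 10000 / 5.1^2 = 10000 / 26.01 = 384.468 ≈ 384 trees/ha

384 trees/ha


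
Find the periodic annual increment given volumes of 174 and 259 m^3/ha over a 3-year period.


PAI = (V2 - V1) / period = (259 - 174) / 3 = 85 / 3 = 28.3333 ≈ 28.33 m^3/ha/yr

28.33 m^3/ha/yr


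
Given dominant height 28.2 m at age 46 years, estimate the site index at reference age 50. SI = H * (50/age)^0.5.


50/46 = 1.08696
(1.08696)^0.5 = 1.04257
SI = 28.2 * 1.04257 = 29.4005 ≈ 29.4 m

29.4 m


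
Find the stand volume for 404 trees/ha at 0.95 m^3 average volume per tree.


V_stand = 404 * 0.95 = 383.8 m^3/ha

383.8 m^3/ha


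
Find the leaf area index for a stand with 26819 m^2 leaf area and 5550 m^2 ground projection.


LAI = 26819 / 5550 = 4.8323 ≈ 4.83

4.83


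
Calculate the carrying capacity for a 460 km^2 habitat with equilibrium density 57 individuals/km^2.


K = 57 * 460 = 26220 individuals

26220 individuals


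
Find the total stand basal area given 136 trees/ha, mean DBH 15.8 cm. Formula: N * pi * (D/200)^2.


(D/200)^2 = (15.8/200)^2 = 0.079^2 = 0.006241
Individual BA = 3.141593 * 0.006241 = 0.0196067 m^2
Stand BA = 136 * 0.0196067 = 2.66651 ≈ 2.67 m^2/ha

2.67 m^2/ha


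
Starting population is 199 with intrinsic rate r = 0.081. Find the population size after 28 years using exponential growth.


r*t = 0.081 * 28 = 2.268
exp(2.268) = 9.66006
N = 199 * 9.66006 = 1922.35 ≈ 1922

1922


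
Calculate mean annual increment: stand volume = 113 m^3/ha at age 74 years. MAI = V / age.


MAI = 113 / 74 = 1.5270 ≈ 1.53 m^3/ha/yr

1.53 m^3/ha/yr


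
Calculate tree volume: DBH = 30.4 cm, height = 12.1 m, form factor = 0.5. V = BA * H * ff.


(D/200)^2 = (30.4/200)^2 = 0.152^2 = 0.023104
BA = 3.141593 * 0.023104 = 0.0725834 m^2
V = 0.0725834 * 12.1 * 0.5 = 0.439130 ≈ 0.439 m^3

0.439 m^3


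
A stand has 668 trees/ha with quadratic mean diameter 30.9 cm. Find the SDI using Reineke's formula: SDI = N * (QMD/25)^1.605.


QMD/25 = 30.9/25 = 1.236
(1.236)^1.605 = exp(1.605 * ln(1.236)) = exp(1.605 * 0.211880) = exp(0.340067) = 1.40504
SDI = 668 * 1.40504 = 938.567 ≈ 939

939


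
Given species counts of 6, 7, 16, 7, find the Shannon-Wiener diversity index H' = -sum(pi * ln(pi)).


Total N = 6 + 7 + 16 + 7 = 36
Per-species terms:
  p = 6/36 = 0.166667; ln(p) = -1.791757; p*ln(p) = 0.166667 * (-1.791757) = -0.298627
  p = 7/36 = 0.194444; ln(p) = -1.637611; p*ln(p) = 0.194444 * (-1.637611) = -0.318424
  p = 16/36 = 0.444444; ln(p) = -0.810931; p*ln(p) = 0.444444 * (-0.810931) = -0.360413
  p = 7/36 = 0.194444; ln(p) = -1.637611; p*ln(p) = 0.194444 * (-1.637611) = -0.318424
sum(p*ln(p)) = (-0.298627) + (-0.318424) + (-0.360413) + (-0.318424) = -1.295888
H' = -(-1.295888) = 1.295888 ≈ 1.2959

1.2959


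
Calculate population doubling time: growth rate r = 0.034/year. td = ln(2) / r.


td = ln(2) / 0.034 = 0.693147 / 0.034 = 20.3867 ≈ 20.4 years

20.4 years


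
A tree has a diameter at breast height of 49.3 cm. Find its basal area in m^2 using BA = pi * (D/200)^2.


D/200 = 49.3/200 = 0.2465 m
(D/200)^2 = 0.2465^2 = 0.06076225
BA = 3.141593 * 0.06076225 = 0.190890 ≈ 0.1909 m^2

0.1909 m^2


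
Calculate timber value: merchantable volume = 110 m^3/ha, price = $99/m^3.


Value = 110 * 99 = $10890/ha

$10890/ha


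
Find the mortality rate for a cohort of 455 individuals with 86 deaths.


Mortality rate = 86 / 455 = 0.189011 ≈ 0.1890

0.1890


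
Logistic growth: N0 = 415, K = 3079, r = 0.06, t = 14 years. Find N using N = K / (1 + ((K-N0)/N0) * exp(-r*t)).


(K - N0)/N0 = (3079 - 415)/415 = 2664/415 = 6.41928
r*t = 0.06 * 14 = 0.84; exp(-0.84) = 0.431711
6.41928 * 0.431711 = 2.77127
1 + 2.77127 = 3.77127
N = 3079 / 3.77127 = 816.436 ≈ 816

816


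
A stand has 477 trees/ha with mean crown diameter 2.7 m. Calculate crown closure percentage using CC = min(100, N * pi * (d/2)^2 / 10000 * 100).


(d/2)^2 = (2.7/2)^2 = 1.35^2 = 1.8225
Crown area = 3.141593 * 1.8225 = 5.72555 m^2
N * area / 10000 * 100 = 477 * 5.72555 / 10000 * 100 = 27.3109
CC = min(100, 27.3109) = 27.3109 ≈ 27.3%

27.3%


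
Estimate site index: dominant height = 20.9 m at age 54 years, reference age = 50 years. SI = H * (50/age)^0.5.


50/54 = 0.925926
(0.925926)^0.5 = 0.962250
SI = 20.9 * 0.962250 = 20.1110 ≈ 20.1 m

20.1 m


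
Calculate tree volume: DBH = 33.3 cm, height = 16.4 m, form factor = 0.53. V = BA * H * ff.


(D/200)^2 = (33.3/200)^2 = 0.1665^2 = 0.02772225
BA = 3.141593 * 0.02772225 = 0.0870920 m^2
V = 0.0870920 * 16.4 * 0.53 = 0.757004 ≈ 0.757 m^3

0.757 m^3


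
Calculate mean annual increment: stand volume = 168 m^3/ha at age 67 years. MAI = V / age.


MAI = 168 / 67 = 2.5075 ≈ 2.51 m^3/ha/yr

2.51 m^3/ha/yr


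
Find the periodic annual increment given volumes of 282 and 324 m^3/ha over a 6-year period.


PAI = (V2 - V1) / period = (324 - 282) / 6 = 42 / 6 = 7.00 m^3/ha/yr

7.00 m^3/ha/yr


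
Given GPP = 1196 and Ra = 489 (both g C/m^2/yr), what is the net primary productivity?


NPP = GPP - Ra = 1196 - 489 = 707 g C/m^2/yr

707 g C/m^2/yr


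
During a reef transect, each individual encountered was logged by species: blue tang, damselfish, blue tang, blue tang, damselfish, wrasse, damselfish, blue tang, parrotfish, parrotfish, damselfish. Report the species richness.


Total individuals logged = 11
Distinct species (count of individuals): blue tang (4), damselfish (4), wrasse (1), parrotfish (2)
Species richness = number of distinct species = 4

4


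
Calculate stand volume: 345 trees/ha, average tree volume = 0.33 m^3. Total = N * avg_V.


V_stand = 345 * 0.33 = 113.85 ≈ 113.9 m^3/ha

113.9 m^3/ha


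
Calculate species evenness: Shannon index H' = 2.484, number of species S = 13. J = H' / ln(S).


ln(13) = 2.56495
J = H' / ln(S) = 2.484 / 2.56495 = 0.968440 ≈ 0.9684

0.9684


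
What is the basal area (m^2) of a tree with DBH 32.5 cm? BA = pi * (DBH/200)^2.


D/200 = 32.5/200 = 0.1625 m
(D/200)^2 = 0.1625^2 = 0.02640625
BA = 3.141593 * 0.02640625 = 0.0829577 ≈ 0.0830 m^2

0.0830 m^2


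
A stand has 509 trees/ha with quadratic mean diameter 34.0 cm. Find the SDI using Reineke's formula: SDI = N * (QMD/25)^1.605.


QMD/25 = 34.0/25 = 1.36
(1.36)^1.605 = exp(1.605 * ln(1.36)) = exp(1.605 * 0.307485) = exp(0.493513) = 1.63806
SDI = 509 * 1.63806 = 833.773 ≈ 834

834


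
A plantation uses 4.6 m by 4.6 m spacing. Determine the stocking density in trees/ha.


N = 10000 / 4.6^2 = 10000 / 21.16 = 472.590 ≈ 473 trees/ha

473 trees/ha


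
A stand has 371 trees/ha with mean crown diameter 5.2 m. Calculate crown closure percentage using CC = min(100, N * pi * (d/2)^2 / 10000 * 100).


(d/2)^2 = (5.2/2)^2 = 2.6^2 = 6.76
Crown area = 3.141593 * 6.76 = 21.2372 m^2
N * area / 10000 * 100 = 371 * 21.2372 / 10000 * 100 = 78.7900
CC = min(100, 78.7900) = 78.7900 ≈ 78.8%

78.8%


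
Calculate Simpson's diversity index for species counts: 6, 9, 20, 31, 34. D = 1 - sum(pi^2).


Total N = 6 + 9 + 20 + 31 + 34 = 100
Per-species terms:
  p = 6/100 = 0.060000; p^2 = 0.060000^2 = 0.003600
  p = 9/100 = 0.090000; p^2 = 0.090000^2 = 0.008100
  p = 20/100 = 0.200000; p^2 = 0.200000^2 = 0.040000
  p = 31/100 = 0.310000; p^2 = 0.310000^2 = 0.096100
  p = 34/100 = 0.340000; p^2 = 0.340000^2 = 0.115600
sum(p^2) = 0.003600 + 0.008100 + 0.040000 + 0.096100 + 0.115600 = 0.263400
D = 1 - 0.263400 = 0.736600 ≈ 0.7366

0.7366


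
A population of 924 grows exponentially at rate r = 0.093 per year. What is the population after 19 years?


r*t = 0.093 * 19 = 1.767
exp(1.767) = 5.85327
N = 924 * 5.85327 = 5408.42 ≈ 5408

5408


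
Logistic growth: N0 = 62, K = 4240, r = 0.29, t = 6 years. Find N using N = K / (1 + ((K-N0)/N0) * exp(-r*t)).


(K - N0)/N0 = (4240 - 62)/62 = 4178/62 = 67.3871
r*t = 0.29 * 6 = 1.74; exp(-1.74) = 0.175520
67.3871 * 0.175520 = 11.8278
1 + 11.8278 = 12.8278
N = 4240 / 12.8278 = 330.532 ≈ 331

331


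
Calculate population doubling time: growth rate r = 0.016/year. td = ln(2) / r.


td = ln(2) / 0.016 = 0.693147 / 0.016 = 43.3217 ≈ 43.3 years

43.3 years


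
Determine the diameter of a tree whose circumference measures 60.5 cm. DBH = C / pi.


DBH = C / pi = 60.5 / 3.141593 = 19.2577 ≈ 19.26 cm

19.26 cm


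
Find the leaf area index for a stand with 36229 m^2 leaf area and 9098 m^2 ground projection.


LAI = 36229 / 9098 = 3.9821 ≈ 3.98

3.98


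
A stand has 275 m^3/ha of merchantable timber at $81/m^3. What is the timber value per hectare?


Value = 275 * 81 = $22275/ha

$22275/ha


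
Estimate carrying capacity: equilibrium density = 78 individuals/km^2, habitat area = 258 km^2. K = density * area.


K = 78 * 258 = 20124 individuals

20124 individuals


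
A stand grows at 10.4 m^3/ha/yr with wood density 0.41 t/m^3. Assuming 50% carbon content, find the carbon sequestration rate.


C = 10.4 * 0.41 * 0.5 = 2.132 ≈ 2.13 t C/ha/yr

2.13 t C/ha/yr


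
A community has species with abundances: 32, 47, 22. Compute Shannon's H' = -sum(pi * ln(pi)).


Total N = 32 + 47 + 22 = 101
Per-species terms:
  p = 32/101 = 0.316832; ln(p) = -1.149384; p*ln(p) = 0.316832 * (-1.149384) = -0.364162
  p = 47/101 = 0.465347; ln(p) = -0.764972; p*ln(p) = 0.465347 * (-0.764972) = -0.355977
  p = 22/101 = 0.217822; ln(p) = -1.524077; p*ln(p) = 0.217822 * (-1.524077) = -0.331978
sum(p*ln(p)) = (-0.364162) + (-0.355977) + (-0.331978) = -1.052117
H' = -(-1.052117) = 1.052117 ≈ 1.0521

1.0521


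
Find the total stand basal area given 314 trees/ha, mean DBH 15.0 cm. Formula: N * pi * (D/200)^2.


(D/200)^2 = (15.0/200)^2 = 0.075^2 = 0.005625
Individual BA = 3.141593 * 0.005625 = 0.0176715 m^2
Stand BA = 314 * 0.0176715 = 5.54885 ≈ 5.55 m^2/ha

5.55 m^2/ha


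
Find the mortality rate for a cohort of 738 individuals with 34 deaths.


Mortality rate = 34 / 738 = 0.046070 ≈ 0.0461

0.0461


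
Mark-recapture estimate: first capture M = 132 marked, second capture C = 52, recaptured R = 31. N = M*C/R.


N = M * C / R = 132 * 52 / 31 = 6864 / 31 = 221.42 ≈ 221

221 individuals


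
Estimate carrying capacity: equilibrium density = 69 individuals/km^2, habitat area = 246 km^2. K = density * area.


K = 69 * 246 = 16974 individuals

16974 individuals


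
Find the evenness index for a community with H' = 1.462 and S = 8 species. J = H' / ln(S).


ln(8) = 2.07944
J = H' / ln(S) = 1.462 / 2.07944 = 0.703074 ≈ 0.7031

0.7031


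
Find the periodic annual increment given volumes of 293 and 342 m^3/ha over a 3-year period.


PAI = (V2 - V1) / period = (342 - 293) / 3 = 49 / 3 = 16.3333 ≈ 16.33 m^3/ha/yr

16.33 m^3/ha/yr


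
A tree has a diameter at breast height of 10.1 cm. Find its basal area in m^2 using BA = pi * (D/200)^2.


D/200 = 10.1/200 = 0.0505 m
(D/200)^2 = 0.0505^2 = 0.00255025
BA = 3.141593 * 0.00255025 = 0.00801185 ≈ 0.0080 m^2

0.0080 m^2


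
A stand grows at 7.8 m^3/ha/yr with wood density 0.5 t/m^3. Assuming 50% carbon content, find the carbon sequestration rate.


C = 7.8 * 0.5 * 0.5 = 1.95 t C/ha/yr

1.95 t C/ha/yr


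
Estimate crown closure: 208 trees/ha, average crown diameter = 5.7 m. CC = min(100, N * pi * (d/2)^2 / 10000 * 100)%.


(d/2)^2 = (5.7/2)^2 = 2.85^2 = 8.1225
Crown area = 3.141593 * 8.1225 = 25.5176 m^2
N * area / 10000 * 100 = 208 * 25.5176 / 10000 * 100 = 53.0766
CC = min(100, 53.0766) = 53.0766 ≈ 53.1%

53.1%


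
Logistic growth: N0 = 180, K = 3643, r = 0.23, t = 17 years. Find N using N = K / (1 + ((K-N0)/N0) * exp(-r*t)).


(K - N0)/N0 = (3643 - 180)/180 = 3463/180 = 19.2389
r*t = 0.23 * 17 = 3.91; exp(-3.91) = 0.0200405
19.2389 * 0.0200405 = 0.385557
1 + 0.385557 = 1.38556
N = 3643 / 1.38556 = 2629.26 ≈ 2629

2629


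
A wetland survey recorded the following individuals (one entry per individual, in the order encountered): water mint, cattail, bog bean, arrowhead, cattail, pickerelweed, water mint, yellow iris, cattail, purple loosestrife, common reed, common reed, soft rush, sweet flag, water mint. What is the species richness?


Total individuals logged = 15
Distinct species (count of individuals): water mint (3), cattail (3), bog bean (1), arrowhead (1), pickerelweed (1), yellow iris (1), purple loosestrife (1), common reed (2), soft rush (1), sweet flag (1)
Species richness = number of distinct species = 10

10


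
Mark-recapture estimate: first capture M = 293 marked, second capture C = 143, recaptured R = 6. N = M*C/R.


N = M * C / R = 293 * 143 / 6 = 41899 / 6 = 6983.17 ≈ 6983

6983 individuals


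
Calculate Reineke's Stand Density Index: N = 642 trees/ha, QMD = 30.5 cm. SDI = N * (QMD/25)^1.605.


QMD/25 = 30.5/25 = 1.22
(1.22)^1.605 = exp(1.605 * ln(1.22)) = exp(1.605 * 0.198851) = exp(0.319156) = 1.37597
SDI = 642 * 1.37597 = 883.373 ≈ 883

883


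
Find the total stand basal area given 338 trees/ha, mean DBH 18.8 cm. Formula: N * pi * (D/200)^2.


(D/200)^2 = (18.8/200)^2 = 0.094^2 = 0.008836
Individual BA = 3.141593 * 0.008836 = 0.0277591 m^2
Stand BA = 338 * 0.0277591 = 9.38258 ≈ 9.38 m^2/ha

9.38 m^2/ha


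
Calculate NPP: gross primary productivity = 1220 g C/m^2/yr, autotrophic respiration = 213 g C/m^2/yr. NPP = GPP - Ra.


NPP = GPP - Ra = 1220 - 213 = 1007 g C/m^2/yr

1007 g C/m^2/yr


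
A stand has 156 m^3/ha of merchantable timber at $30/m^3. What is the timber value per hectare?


Value = 156 * 30 = $4680/ha

$4680/ha


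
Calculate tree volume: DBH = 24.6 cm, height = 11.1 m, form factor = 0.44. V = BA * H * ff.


(D/200)^2 = (24.6/200)^2 = 0.123^2 = 0.015129
BA = 3.141593 * 0.015129 = 0.0475292 m^2
V = 0.0475292 * 11.1 * 0.44 = 0.232133 ≈ 0.232 m^3

0.232 m^3


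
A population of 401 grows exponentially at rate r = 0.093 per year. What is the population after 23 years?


r*t = 0.093 * 23 = 2.139
exp(2.139) = 8.49094
N = 401 * 8.49094 = 3404.87 ≈ 3405

3405


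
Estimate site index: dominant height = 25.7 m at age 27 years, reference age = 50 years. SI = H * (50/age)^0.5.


50/27 = 1.85185
(1.85185)^0.5 = 1.36083
SI = 25.7 * 1.36083 = 34.9733 ≈ 35.0 m

35.0 m


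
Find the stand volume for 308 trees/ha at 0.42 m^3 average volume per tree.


V_stand = 308 * 0.42 = 129.36 ≈ 129.4 m^3/ha

129.4 m^3/ha


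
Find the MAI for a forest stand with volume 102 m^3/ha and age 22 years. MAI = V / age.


MAI = 102 / 22 = 4.6364 ≈ 4.64 m^3/ha/yr

4.64 m^3/ha/yr


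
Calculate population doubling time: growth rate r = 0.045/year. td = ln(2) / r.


td = ln(2) / 0.045 = 0.693147 / 0.045 = 15.4033 ≈ 15.4 years

15.4 years


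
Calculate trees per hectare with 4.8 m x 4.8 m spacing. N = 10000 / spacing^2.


N = 10000 / 4.8^2 = 10000 / 23.04 = 434.028 ≈ 434 trees/ha

434 trees/ha


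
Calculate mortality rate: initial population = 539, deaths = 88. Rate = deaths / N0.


Mortality rate = 88 / 539 = 0.163265 ≈ 0.1633

0.1633
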